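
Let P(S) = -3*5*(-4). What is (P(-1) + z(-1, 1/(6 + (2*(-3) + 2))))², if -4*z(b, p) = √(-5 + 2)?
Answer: (240 - I*√3)²/16 ≈ 3599.8 - 51.962*I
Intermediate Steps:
P(S) = 60 (P(S) = -15*(-4) = 60)
z(b, p) = -I*√3/4 (z(b, p) = -√(-5 + 2)/4 = -I*√3/4)
(P(-1) + z(-1, 1/(6 + (2*(-3) + 2))))² = (60 - I*√3/4)²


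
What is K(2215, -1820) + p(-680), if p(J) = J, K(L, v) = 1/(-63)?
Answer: -42841/63 ≈ -680.02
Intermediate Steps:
K(L, v) = -1/63
K(2215, -1820) + p(-680) = -1/63 - 680 = -42841/63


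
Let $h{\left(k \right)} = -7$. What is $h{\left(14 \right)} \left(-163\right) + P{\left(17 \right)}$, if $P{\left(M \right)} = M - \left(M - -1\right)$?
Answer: $1140$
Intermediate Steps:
$P{\left(M \right)} = -1$ ($P{\left(M \right)} = M - \left(M + 1\right) = M - \left(1 + M\right) = -1$)
$h{\left(14 \right)} \left(-163\right) + P{\left(17 \right)} = \left(-7\right) \left(-163\right) - 1 = 1141 - 1 = 1140$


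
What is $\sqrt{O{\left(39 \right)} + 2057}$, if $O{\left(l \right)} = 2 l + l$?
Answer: $\sqrt{2174} \approx 46.626$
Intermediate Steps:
$O{\left(l \right)} = 3 l$
$\sqrt{O{\left(39 \right)} + 2057} = \sqrt{3 \cdot 39 + 2057} = \sqrt{117 + 2057} = \sqrt{2174}$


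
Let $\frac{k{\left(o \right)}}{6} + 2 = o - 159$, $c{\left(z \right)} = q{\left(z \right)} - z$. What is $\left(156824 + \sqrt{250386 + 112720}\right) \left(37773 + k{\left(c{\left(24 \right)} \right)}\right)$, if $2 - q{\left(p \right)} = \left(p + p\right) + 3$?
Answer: $5703532056 + 36369 \sqrt{363106} \approx 5.7254 \cdot 10^{9}$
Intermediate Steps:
$q{\left(p \right)} = -1 - 2 p$ ($q{\left(p \right)} = 2 - \left(\left(p + p\right) + 3\right) = 2 - \left(2 p + 3\right) = 2 - \left(3 + 2 p\right) = -1 - 2 p$)
$c{\left(z \right)} = -1 - 3 z$ ($c{\left(z \right)} = \left(-1 - 2 z\right) - z = -1 - 3 z$)
$k{\left(o \right)} = -966 + 6 o$ ($k{\left(o \right)} = -12 + 6 \left(o - 159\right) = -12 + 6 \left(-159 + o\right) = -12 + \left(-954 + 6 o\right) = -966 + 6 o$)
$\left(156824 + \sqrt{250386 + 112720}\right) \left(37773 + k{\left(c{\left(24 \right)} \right)}\right) = \left(156824 + \sqrt{250386 + 112720}\right) \left(37773 - \left(966 - 6 \left(-1 - 72\right)\right)\right) = \left(156824 + \sqrt{363106}\right) \left(37773 - \left(966 - 6 \left(-1 - 72\right)\right)\right) = \left(156824 + \sqrt{363106}\right) \left(37773 + \left(-966 + 6 \left(-73\right)\right)\right) = \left(156824 + \sqrt{363106}\right) \left(37773 - 1404\right) = \left(156824 + \sqrt{363106}\right) 36369 = 5703532056 + 36369 \sqrt{363106}$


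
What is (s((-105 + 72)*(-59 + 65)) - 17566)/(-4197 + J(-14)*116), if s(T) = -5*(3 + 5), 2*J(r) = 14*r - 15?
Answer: 17606/16435 ≈ 1.0713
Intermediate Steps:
J(r) = -15/2 + 7*r (J(r) = (14*r - 15)/2 = (-15 + 14*r)/2 = -15/2 + 7*r)
s(T) = -40 (s(T) = -5*8 = -40)
(s((-105 + 72)*(-59 + 65)) - 17566)/(-4197 + J(-14)*116) = (-40 - 17566)/(-4197 + (-15/2 + 7*(-14))*116) = -17606/(-4197 + (-15/2 - 98)*116) = -17606/(-4197 - 211/2*116) = -17606/(-4197 - 12238) = -17606/(-16435) = -17606*(-1/16435) = 17606/16435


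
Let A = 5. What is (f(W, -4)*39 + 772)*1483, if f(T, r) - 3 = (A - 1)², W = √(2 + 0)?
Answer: 2243779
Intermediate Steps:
W = √2 ≈ 1.4142
f(T, r) = 19 (f(T, r) = 3 + (5 - 1)² = 3 + 4² = 3 + 16 = 19)
(f(W, -4)*39 + 772)*1483 = (19*39 + 772)*1483 = (741 + 772)*1483 = 1513*1483 = 2243779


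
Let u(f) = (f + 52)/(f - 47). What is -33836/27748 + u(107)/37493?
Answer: -6342698079/5201778820 ≈ -1.2193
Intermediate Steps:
u(f) = (52 + f)/(-47 + f)
-33836/27748 + u(107)/37493 = -33836/27748 + ((52 + 107)/(-47 + 107))/37493 = -33836*1/27748 + (159/60)*(1/37493) = -8459/6937 + ((1/60)*159)*(1/37493) = -8459/6937 + (53/20)*(1/37493) = -8459/6937 + 53/749860 = -6342698079/5201778820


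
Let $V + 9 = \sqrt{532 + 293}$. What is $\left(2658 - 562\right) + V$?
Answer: $2087 + 5 \sqrt{33} \approx 2115.7$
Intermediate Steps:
$V = -9 + 5 \sqrt{33}$ ($V = -9 + \sqrt{532 + 293} = -9 + \sqrt{825} = -9 + 5 \sqrt{33} \approx 19.723$)
$\left(2658 - 562\right) + V = \left(2658 - 562\right) - \left(9 - 5 \sqrt{33}\right) = 2096 - \left(9 - 5 \sqrt{33}\right) = 2087 + 5 \sqrt{33}$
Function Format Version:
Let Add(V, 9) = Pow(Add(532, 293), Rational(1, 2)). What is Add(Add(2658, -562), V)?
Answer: Add(2087, Mul(5, Pow(33, Rational(1, 2)))) ≈ 2115.7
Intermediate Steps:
V = Add(-9, Mul(5, Pow(33, Rational(1, 2)))) (V = Add(-9, Pow(Add(532, 293), Rational(1, 2))) = Add(-9, Pow(825, Rational(1, 2))) = Add(-9, Mul(5, Pow(33, Rational(1, 2)))) ≈ 19.723)
Add(Add(2658, -562), V) = Add(Add(2658, -562), Add(-9, Mul(5, Pow(33, Rational(1, 2))))) = Add(2096, Add(-9, Mul(5, Pow(33, Rational(1, 2))))) = Add(2087, Mul(5, Pow(33, Rational(1, 2))))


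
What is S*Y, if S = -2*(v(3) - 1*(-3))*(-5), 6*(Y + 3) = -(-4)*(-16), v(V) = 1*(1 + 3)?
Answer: -2870/3 ≈ -956.67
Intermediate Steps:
v(V) = 4 (v(V) = 1*4 = 4)
Y = -41/3 (Y = -3 + (-(-4)*(-16))/6 = -3 + (-1*64)/6 = -3 + (⅙)*(-64) = -3 - 32/3 = -41/3 ≈ -13.667)
S = 70 (S = -2*(4 - 1*(-3))*(-5) = -2*(4 + 3)*(-5) = -2*7*(-5) = -14*(-5) = 70)
S*Y = 70*(-41/3) = -2870/3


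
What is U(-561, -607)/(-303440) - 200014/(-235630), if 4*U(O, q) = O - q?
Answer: 12137907683/14299913440 ≈ 0.84881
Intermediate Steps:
U(O, q) = -q/4 + O/4 (U(O, q) = (O - q)/4 = -q/4 + O/4)
U(-561, -607)/(-303440) - 200014/(-235630) = (-1/4*(-607) + (1/4)*(-561))/(-303440) - 200014/(-235630) = (607/4 - 561/4)*(-1/303440) - 200014*(-1/235630) = (23/2)*(-1/303440) + 100007/117815 = -23/606880 + 100007/117815 = 12137907683/14299913440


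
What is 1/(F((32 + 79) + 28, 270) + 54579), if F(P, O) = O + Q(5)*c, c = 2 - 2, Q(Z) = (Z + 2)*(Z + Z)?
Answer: 1/54849 ≈ 1.8232e-5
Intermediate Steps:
Q(Z) = 2*Z*(2 + Z) (Q(Z) = (2 + Z)*(2*Z) = 2*Z*(2 + Z))
c = 0
F(P, O) = O (F(P, O) = O + (2*5*(2 + 5))*0 = O + (2*5*7)*0 = O + 70*0 = O + 0 = O)
1/(F((32 + 79) + 28, 270) + 54579) = 1/(270 + 54579) = 1/54849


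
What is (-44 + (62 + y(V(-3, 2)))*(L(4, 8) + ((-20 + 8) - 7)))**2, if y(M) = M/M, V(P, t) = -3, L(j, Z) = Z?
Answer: 543169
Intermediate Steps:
y(M) = 1
(-44 + (62 + y(V(-3, 2)))*(L(4, 8) + ((-20 + 8) - 7)))**2 = (-44 + (62 + 1)*(8 + ((-20 + 8) - 7)))**2 = (-44 + 63*(8 + (-12 - 7)))**2 = (-44 + 63*(8 - 19))**2 = (-44 + 63*(-11))**2 = (-44 - 693)**2 = (-737)**2 = 543169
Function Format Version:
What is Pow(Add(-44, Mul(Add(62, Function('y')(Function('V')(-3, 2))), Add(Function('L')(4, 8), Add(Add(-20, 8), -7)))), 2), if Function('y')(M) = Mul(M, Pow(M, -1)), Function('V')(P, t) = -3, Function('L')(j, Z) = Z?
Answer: 543169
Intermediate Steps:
Function('y')(M) = 1
Pow(Add(-44, Mul(Add(62, Function('y')(Function('V')(-3, 2))), Add(Function('L')(4, 8), Add(Add(-20, 8), -7)))), 2) = Pow(Add(-44, Mul(Add(62, 1), Add(8, Add(Add(-20, 8), -7)))), 2) = Pow(Add(-44, Mul(63, Add(8, Add(-12, -7)))), 2) = Pow(Add(-44, Mul(63, Add(8, -19))), 2) = Pow(Add(-44, Mul(63, -11)), 2) = Pow(Add(-44, -693), 2) = Pow(-737, 2) = 543169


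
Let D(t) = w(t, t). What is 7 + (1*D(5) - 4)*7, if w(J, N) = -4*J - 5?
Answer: -196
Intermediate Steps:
w(J, N) = -5 - 4*J
D(t) = -5 - 4*t
7 + (1*D(5) - 4)*7 = 7 + (1*(-5 - 4*5) - 4)*7 = 7 + (1*(-5 - 20) - 4)*7 = 7 + (1*(-25) - 4)*7 = 7 + (-25 - 4)*7 = 7 - 29*7 = 7 - 203 = -196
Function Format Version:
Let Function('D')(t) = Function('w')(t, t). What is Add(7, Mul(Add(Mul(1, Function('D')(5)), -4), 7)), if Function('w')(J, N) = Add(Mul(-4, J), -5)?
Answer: -196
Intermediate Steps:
Function('w')(J, N) = Add(-5, Mul(-4, J))
Function('D')(t) = Add(-5, Mul(-4, t))
Add(7, Mul(Add(Mul(1, Function('D')(5)), -4), 7)) = Add(7, Mul(Add(Mul(1, Add(-5, Mul(-4, 5))), -4), 7)) = Add(7, Mul(Add(Mul(1, Add(-5, -20)), -4), 7)) = Add(7, Mul(Add(Mul(1, -25), -4), 7)) = Add(7, Mul(Add(-25, -4), 7)) = Add(7, Mul(-29, 7)) = Add(7, -203) = -196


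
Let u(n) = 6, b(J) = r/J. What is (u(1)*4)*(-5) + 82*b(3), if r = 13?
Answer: 706/3 ≈ 235.33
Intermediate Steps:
b(J) = 13/J
(u(1)*4)*(-5) + 82*b(3) = (6*4)*(-5) + 82*(13/3) = 24*(-5) + 82*(13*(1/3)) = -120 + 82*(13/3) = -120 + 1066/3 = 706/3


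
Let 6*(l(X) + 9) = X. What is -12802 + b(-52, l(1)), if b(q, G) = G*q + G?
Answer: -24703/2 ≈ -12352.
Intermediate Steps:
l(X) = -9 + X/6
b(q, G) = G + G*q
-12802 + b(-52, l(1)) = -12802 + (-9 + (1/6)*1)*(1 - 52) = -12802 + (-9 + 1/6)*(-51) = -12802 - 53/6*(-51) = -12802 + 901/2 = -24703/2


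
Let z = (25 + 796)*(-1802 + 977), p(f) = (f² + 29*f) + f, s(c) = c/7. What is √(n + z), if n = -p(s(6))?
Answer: I*√33190221/7 ≈ 823.01*I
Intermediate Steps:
s(c) = c/7 (s(c) = c*(⅐) = c/7)
p(f) = f² + 30*f
n = -1296/49 (n = -(⅐)*6*(30 + (⅐)*6) = -6*(30 + 6/7)/7 = -6*216/(7*7) = -1*1296/49 = -1296/49 ≈ -26.449)
z = -677325 (z = 821*(-825) = -677325)
√(n + z) = √(-1296/49 - 677325) = √(-33190221/49) = I*√33190221/7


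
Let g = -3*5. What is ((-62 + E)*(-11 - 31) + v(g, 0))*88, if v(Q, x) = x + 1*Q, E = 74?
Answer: -45672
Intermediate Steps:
g = -15
v(Q, x) = Q + x (v(Q, x) = x + Q = Q + x)
((-62 + E)*(-11 - 31) + v(g, 0))*88 = ((-62 + 74)*(-11 - 31) + (-15 + 0))*88 = (12*(-42) - 15)*88 = (-504 - 15)*88 = -519*88 = -45672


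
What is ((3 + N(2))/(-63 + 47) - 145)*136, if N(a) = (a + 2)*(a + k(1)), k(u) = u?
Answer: -39695/2 ≈ -19848.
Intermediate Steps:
N(a) = (1 + a)*(2 + a) (N(a) = (a + 2)*(a + 1) = (2 + a)*(1 + a) = (1 + a)*(2 + a))
((3 + N(2))/(-63 + 47) - 145)*136 = ((3 + (2 + 2² + 3*2))/(-63 + 47) - 145)*136 = ((3 + (2 + 4 + 6))/(-16) - 145)*136 = ((3 + 12)*(-1/16) - 145)*136 = (15*(-1/16) - 145)*136 = (-15/16 - 145)*136 = -2335/16*136 = -39695/2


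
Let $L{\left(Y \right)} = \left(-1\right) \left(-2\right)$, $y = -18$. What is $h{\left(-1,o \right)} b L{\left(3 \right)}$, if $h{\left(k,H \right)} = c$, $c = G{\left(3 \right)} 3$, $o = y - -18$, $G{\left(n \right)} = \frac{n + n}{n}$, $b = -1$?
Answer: $-12$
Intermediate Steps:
$G{\left(n \right)} = 2$ ($G{\left(n \right)} = \frac{2 n}{n} = 2$)
$L{\left(Y \right)} = 2$
$o = 0$ ($o = -18 - -18 = -18 + 18 = 0$)
$c = 6$ ($c = 2 \cdot 3 = 6$)
$h{\left(k,H \right)} = 6$
$h{\left(-1,o \right)} b L{\left(3 \right)} = 6 \left(\left(-1\right) 2\right) = 6 \left(-2\right) = -12$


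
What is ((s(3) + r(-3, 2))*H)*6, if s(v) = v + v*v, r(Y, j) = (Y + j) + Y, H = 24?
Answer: 1152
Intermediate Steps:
r(Y, j) = j + 2*Y
s(v) = v + v**2
((s(3) + r(-3, 2))*H)*6 = ((3*(1 + 3) + (2 + 2*(-3)))*24)*6 = ((3*4 + (2 - 6))*24)*6 = ((12 - 4)*24)*6 = (8*24)*6 = 192*6 = 1152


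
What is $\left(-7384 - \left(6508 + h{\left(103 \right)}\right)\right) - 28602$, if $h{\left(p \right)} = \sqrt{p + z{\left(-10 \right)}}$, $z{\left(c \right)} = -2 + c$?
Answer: $-42494 - \sqrt{91} \approx -42504.0$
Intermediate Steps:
$h{\left(p \right)} = \sqrt{-12 + p}$ ($h{\left(p \right)} = \sqrt{p - 12} = \sqrt{-12 + p}$)
$\left(-7384 - \left(6508 + h{\left(103 \right)}\right)\right) - 28602 = \left(-7384 - \left(6508 + \sqrt{-12 + 103}\right)\right) - 28602 = \left(-7384 - \left(6508 + \sqrt{91}\right)\right) - 28602 = \left(-13892 - \sqrt{91}\right) - 28602 = -42494 - \sqrt{91}$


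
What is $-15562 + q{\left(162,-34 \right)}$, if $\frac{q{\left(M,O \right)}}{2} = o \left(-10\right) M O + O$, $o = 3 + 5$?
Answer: $865650$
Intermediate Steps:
$o = 8$
$q{\left(M,O \right)} = 2 O - 160 M O$ ($q{\left(M,O \right)} = 2 \left(8 \left(-10\right) M O + O\right) = 2 \left(- 80 M O + O\right) = 2 \left(O - 80 M O\right) = 2 O - 160 M O$)
$-15562 + q{\left(162,-34 \right)} = -15562 + 2 \left(-34\right) \left(1 - 12960\right) = -15562 + 2 \left(-34\right) \left(-12959\right) = -15562 + 881212 = 865650$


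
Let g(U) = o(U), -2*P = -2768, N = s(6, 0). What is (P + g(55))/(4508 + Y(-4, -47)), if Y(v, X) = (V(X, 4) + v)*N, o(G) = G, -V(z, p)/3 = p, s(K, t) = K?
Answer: 1439/4412 ≈ 0.32616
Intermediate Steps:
V(z, p) = -3*p
N = 6
P = 1384 (P = -1/2*(-2768) = 1384)
g(U) = U
Y(v, X) = -72 + 6*v (Y(v, X) = (-3*4 + v)*6 = (-12 + v)*6 = -72 + 6*v)
(P + g(55))/(4508 + Y(-4, -47)) = (1384 + 55)/(4508 + (-72 + 6*(-4))) = 1439/(4508 + (-72 - 24)) = 1439/(4508 - 96) = 1439/4412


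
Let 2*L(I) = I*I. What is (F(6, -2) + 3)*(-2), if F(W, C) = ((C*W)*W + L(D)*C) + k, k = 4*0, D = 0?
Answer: 138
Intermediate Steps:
k = 0
L(I) = I²/2 (L(I) = (I*I)/2 = I²/2)
F(W, C) = C*W² (F(W, C) = ((C*W)*W + ((½)*0²)*C) + 0 = (C*W² + ((½)*0)*C) + 0 = (C*W² + 0*C) + 0 = (C*W² + 0) + 0 = C*W² + 0 = C*W²)
(F(6, -2) + 3)*(-2) = (-2*6² + 3)*(-2) = (-2*36 + 3)*(-2) = (-72 + 3)*(-2) = -69*(-2) = 138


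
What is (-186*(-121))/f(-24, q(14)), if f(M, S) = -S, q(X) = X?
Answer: -11253/7 ≈ -1607.6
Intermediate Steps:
(-186*(-121))/f(-24, q(14)) = (-186*(-121))/((-1*14)) = 22506/(-14) = 22506*(-1/14) = -11253/7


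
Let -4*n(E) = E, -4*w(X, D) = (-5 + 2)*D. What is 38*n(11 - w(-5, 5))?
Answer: -551/8 ≈ -68.875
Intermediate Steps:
w(X, D) = 3*D/4 (w(X, D) = -(-5 + 2)*D/4 = -(-3)*D/4 = 3*D/4)
n(E) = -E/4
38*n(11 - w(-5, 5)) = 38*(-(11 - 3*5/4)/4) = 38*(-(11 - 1*15/4)/4) = 38*(-(11 - 15/4)/4) = 38*(-1/4*29/4) = 38*(-29/16) = -551/8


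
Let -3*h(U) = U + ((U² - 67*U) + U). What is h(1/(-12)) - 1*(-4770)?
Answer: 2059859/432 ≈ 4768.2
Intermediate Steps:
h(U) = -U²/3 + 65*U/3 (h(U) = -(U + ((U² - 67*U) + U))/3 = -(U + (U² - 66*U))/3 = -(U² - 65*U)/3 = -U²/3 + 65*U/3)
h(1/(-12)) - 1*(-4770) = (⅓)*(65 - 1/(-12))/(-12) - 1*(-4770) = (⅓)*(-1/12)*(65 - 1*(-1/12)) + 4770 = (⅓)*(-1/12)*(65 + 1/12) + 4770 = (⅓)*(-1/12)*(781/12) + 4770 = -781/432 + 4770 = 2059859/432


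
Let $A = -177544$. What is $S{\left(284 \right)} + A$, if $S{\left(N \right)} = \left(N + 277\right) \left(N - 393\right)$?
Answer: $-238693$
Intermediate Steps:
$S{\left(N \right)} = \left(-393 + N\right) \left(277 + N\right)$ ($S{\left(N \right)} = \left(277 + N\right) \left(-393 + N\right) = \left(-393 + N\right) \left(277 + N\right)$)
$S{\left(284 \right)} + A = \left(-108861 + 284^{2} - 32944\right) - 177544 = \left(-108861 + 80656 - 32944\right) - 177544 = -61149 - 177544 = -238693$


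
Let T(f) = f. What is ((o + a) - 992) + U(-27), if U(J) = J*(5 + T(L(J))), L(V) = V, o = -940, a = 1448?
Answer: 110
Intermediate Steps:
U(J) = J*(5 + J)
((o + a) - 992) + U(-27) = ((-940 + 1448) - 992) - 27*(5 - 27) = (508 - 992) - 27*(-22) = -484 + 594 = 110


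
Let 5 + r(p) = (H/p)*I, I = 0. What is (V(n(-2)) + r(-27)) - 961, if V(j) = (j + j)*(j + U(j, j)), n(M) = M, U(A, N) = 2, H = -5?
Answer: -966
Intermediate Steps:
V(j) = 2*j*(2 + j) (V(j) = (j + j)*(j + 2) = (2*j)*(2 + j) = 2*j*(2 + j))
r(p) = -5 (r(p) = -5 - 5/p*0 = -5 + 0 = -5)
(V(n(-2)) + r(-27)) - 961 = (2*(-2)*(2 - 2) - 5) - 961 = (2*(-2)*0 - 5) - 961 = (0 - 5) - 961 = -5 - 961 = -966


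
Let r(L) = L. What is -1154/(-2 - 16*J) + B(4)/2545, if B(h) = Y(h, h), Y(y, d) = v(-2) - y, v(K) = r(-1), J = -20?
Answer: -293852/80931 ≈ -3.6309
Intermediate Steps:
v(K) = -1
Y(y, d) = -1 - y
B(h) = -1 - h
-1154/(-2 - 16*J) + B(4)/2545 = -1154/(-2 - 16*(-20)) + (-1 - 1*4)/2545 = -1154/(-2 + 320) + (-1 - 4)*(1/2545) = -1154/318 - 5*1/2545 = -1154*1/318 - 1/509 = -577/159 - 1/509 = -293852/80931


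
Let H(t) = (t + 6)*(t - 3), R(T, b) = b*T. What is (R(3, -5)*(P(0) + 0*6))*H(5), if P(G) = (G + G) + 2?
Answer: -660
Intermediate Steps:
P(G) = 2 + 2*G (P(G) = 2*G + 2 = 2 + 2*G)
R(T, b) = T*b
H(t) = (-3 + t)*(6 + t) (H(t) = (6 + t)*(-3 + t) = (-3 + t)*(6 + t))
(R(3, -5)*(P(0) + 0*6))*H(5) = ((3*(-5))*((2 + 2*0) + 0*6))*(-18 + 5**2 + 3*5) = (-15*((2 + 0) + 0))*(-18 + 25 + 15) = -15*(2 + 0)*22 = -15*2*22 = -30*22 = -660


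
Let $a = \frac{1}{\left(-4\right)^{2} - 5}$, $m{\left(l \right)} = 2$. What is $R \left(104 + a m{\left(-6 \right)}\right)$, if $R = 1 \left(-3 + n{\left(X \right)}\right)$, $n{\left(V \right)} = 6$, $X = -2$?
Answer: $\frac{3438}{11} \approx 312.55$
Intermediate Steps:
$a = \frac{1}{11}$ ($a = \frac{1}{16 - 5} = \frac{1}{11} \approx 0.090909$)
$R = 3$ ($R = 1 \left(-3 + 6\right) = 1 \cdot 3 = 3$)
$R \left(104 + a m{\left(-6 \right)}\right) = 3 \left(104 + \frac{1}{11} \cdot 2\right) = 3 \left(104 + \frac{2}{11}\right) = 3 \cdot \frac{1146}{11} = \frac{3438}{11}$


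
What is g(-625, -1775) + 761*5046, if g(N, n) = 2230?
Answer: 3842236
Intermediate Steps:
g(-625, -1775) + 761*5046 = 2230 + 761*5046 = 2230 + 3840006 = 3842236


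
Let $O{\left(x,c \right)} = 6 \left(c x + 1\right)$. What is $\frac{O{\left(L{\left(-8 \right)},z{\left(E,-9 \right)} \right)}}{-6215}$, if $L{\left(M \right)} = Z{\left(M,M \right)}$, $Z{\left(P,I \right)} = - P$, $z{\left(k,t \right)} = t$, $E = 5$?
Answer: $\frac{426}{6215} \approx 0.068544$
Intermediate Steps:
$L{\left(M \right)} = - M$
$O{\left(x,c \right)} = 6 + 6 c x$ ($O{\left(x,c \right)} = 6 \left(1 + c x\right) = 6 + 6 c x$)
$\frac{O{\left(L{\left(-8 \right)},z{\left(E,-9 \right)} \right)}}{-6215} = \frac{6 + 6 \left(-9\right) \left(\left(-1\right) \left(-8\right)\right)}{-6215} = \left(6 + 6 \left(-9\right) 8\right) \left(- \frac{1}{6215}\right) = \left(6 - 432\right) \left(- \frac{1}{6215}\right) = \left(-426\right) \left(- \frac{1}{6215}\right) = \frac{426}{6215}$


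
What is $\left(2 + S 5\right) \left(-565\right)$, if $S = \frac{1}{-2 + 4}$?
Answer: $- \frac{5085}{2} \approx -2542.5$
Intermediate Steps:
$S = \frac{1}{2} \approx 0.5$
$\left(2 + S 5\right) \left(-565\right) = \left(2 + \frac{1}{2} \cdot 5\right) \left(-565\right) = \left(2 + \frac{5}{2}\right) \left(-565\right) = \frac{9}{2} \left(-565\right) = - \frac{5085}{2}$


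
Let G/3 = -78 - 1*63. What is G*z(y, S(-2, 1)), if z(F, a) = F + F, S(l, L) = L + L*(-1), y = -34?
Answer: 28764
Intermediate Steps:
G = -423 (G = 3*(-78 - 1*63) = 3*(-78 - 63) = 3*(-141) = -423)
S(l, L) = 0 (S(l, L) = L - L = 0)
z(F, a) = 2*F
G*z(y, S(-2, 1)) = -846*(-34) = -423*(-68) = 28764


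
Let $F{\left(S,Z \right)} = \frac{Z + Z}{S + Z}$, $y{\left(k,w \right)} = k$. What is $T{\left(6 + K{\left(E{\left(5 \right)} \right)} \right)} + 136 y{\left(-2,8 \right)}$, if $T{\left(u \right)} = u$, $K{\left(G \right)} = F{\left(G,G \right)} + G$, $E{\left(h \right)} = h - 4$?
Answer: $-264$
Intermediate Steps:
$E{\left(h \right)} = -4 + h$ ($E{\left(h \right)} = h - 4 = -4 + h$)
$F{\left(S,Z \right)} = \frac{2 Z}{S + Z}$
$K{\left(G \right)} = 1 + G$ ($K{\left(G \right)} = \frac{2 G}{G + G} + G = \frac{2 G}{2 G} + G = 2 G \frac{1}{2 G} + G = 1 + G$)
$T{\left(6 + K{\left(E{\left(5 \right)} \right)} \right)} + 136 y{\left(-2,8 \right)} = \left(6 + \left(1 + \left(-4 + 5\right)\right)\right) + 136 \left(-2\right) = \left(6 + \left(1 + 1\right)\right) - 272 = \left(6 + 2\right) - 272 = 8 - 272 = -264$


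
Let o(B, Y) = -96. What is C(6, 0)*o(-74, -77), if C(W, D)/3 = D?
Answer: 0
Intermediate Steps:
C(W, D) = 3*D
C(6, 0)*o(-74, -77) = (3*0)*(-96) = 0*(-96) = 0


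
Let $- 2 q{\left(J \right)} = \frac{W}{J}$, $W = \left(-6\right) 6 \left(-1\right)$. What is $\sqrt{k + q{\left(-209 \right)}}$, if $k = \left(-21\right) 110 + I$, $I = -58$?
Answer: $\frac{i \sqrt{103432846}}{209} \approx 48.661 i$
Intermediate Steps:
$W = 36$ ($W = \left(-36\right) \left(-1\right) = 36$)
$q{\left(J \right)} = - \frac{18}{J}$ ($q{\left(J \right)} = - \frac{36 \frac{1}{J}}{2} = - \frac{18}{J}$)
$k = -2368$ ($k = \left(-21\right) 110 - 58 = -2310 - 58 = -2368$)
$\sqrt{k + q{\left(-209 \right)}} = \sqrt{-2368 - \frac{18}{-209}} = \sqrt{-2368 - - \frac{18}{209}} = \sqrt{-2368 + \frac{18}{209}} = \sqrt{- \frac{494894}{209}} = \frac{i \sqrt{103432846}}{209}$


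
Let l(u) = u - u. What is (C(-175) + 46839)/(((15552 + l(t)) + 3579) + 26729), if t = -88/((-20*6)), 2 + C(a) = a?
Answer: 23331/22930 ≈ 1.0175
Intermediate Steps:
C(a) = -2 + a
t = 11/15 (t = -88/(-120) = -88*(-1/120) = 11/15 ≈ 0.73333)
l(u) = 0
(C(-175) + 46839)/(((15552 + l(t)) + 3579) + 26729) = ((-2 - 175) + 46839)/(((15552 + 0) + 3579) + 26729) = (-177 + 46839)/((15552 + 3579) + 26729) = 46662/(19131 + 26729) = 46662/45860 = 46662*(1/45860) = 23331/22930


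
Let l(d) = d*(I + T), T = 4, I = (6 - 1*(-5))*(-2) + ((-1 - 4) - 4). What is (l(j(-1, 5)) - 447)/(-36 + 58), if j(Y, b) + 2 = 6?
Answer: -555/22 ≈ -25.227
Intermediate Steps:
I = -31 (I = (6 + 5)*(-2) + (-5 - 4) = 11*(-2) - 9 = -22 - 9 = -31)
j(Y, b) = 4 (j(Y, b) = -2 + 6 = 4)
l(d) = -27*d (l(d) = d*(-31 + 4) = d*(-27) = -27*d)
(l(j(-1, 5)) - 447)/(-36 + 58) = (-27*4 - 447)/(-36 + 58) = (-108 - 447)/22 = -555*1/22 = -555/22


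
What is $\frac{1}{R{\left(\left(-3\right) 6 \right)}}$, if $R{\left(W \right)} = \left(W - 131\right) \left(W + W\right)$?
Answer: $\frac{1}{5364} \approx 0.00018643$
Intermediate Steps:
$R{\left(W \right)} = 2 W \left(-131 + W\right)$ ($R{\left(W \right)} = \left(-131 + W\right) 2 W = 2 W \left(-131 + W\right)$)
$\frac{1}{R{\left(\left(-3\right) 6 \right)}} = \frac{1}{2 \left(\left(-3\right) 6\right) \left(-131 - 18\right)} = \frac{1}{2 \left(-18\right) \left(-131 - 18\right)} = \frac{1}{2 \left(-18\right) \left(-149\right)} = \frac{1}{5364}$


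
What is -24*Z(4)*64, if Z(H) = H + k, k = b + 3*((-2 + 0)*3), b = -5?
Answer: 29184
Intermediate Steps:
k = -23 (k = -5 + 3*((-2 + 0)*3) = -5 + 3*(-2*3) = -5 + 3*(-6) = -5 - 18 = -23)
Z(H) = -23 + H (Z(H) = H - 23 = -23 + H)
-24*Z(4)*64 = -24*(-23 + 4)*64 = -24*(-19)*64 = 456*64 = 29184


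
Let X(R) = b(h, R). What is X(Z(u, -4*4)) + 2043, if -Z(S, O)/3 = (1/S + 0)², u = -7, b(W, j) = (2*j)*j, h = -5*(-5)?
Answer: 4905261/2401 ≈ 2043.0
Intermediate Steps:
h = 25
b(W, j) = 2*j²
Z(S, O) = -3/S² (Z(S, O) = -3*(1/S + 0)² = -3/S²)
X(R) = 2*R²
X(Z(u, -4*4)) + 2043 = 2*(-3/(-7)²)² + 2043 = 2*(-3*1/49)² + 2043 = 2*(-3/49)² + 2043 = 2*(9/2401) + 2043 = 18/2401 + 2043 = 4905261/2401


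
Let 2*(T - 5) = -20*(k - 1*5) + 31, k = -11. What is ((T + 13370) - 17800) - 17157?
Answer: -42813/2 ≈ -21407.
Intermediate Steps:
T = 361/2 (T = 5 + (-20*(-11 - 1*5) + 31)/2 = 5 + (-20*(-11 - 5) + 31)/2 = 5 + (-20*(-16) + 31)/2 = 5 + (320 + 31)/2 = 5 + (½)*351 = 5 + 351/2 = 361/2 ≈ 180.50)
((T + 13370) - 17800) - 17157 = ((361/2 + 13370) - 17800) - 17157 = (27101/2 - 17800) - 17157 = -8499/2 - 17157 = -42813/2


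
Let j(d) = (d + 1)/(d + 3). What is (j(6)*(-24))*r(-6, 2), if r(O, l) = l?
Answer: -112/3 ≈ -37.333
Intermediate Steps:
j(d) = (1 + d)/(3 + d)
(j(6)*(-24))*r(-6, 2) = (((1 + 6)/(3 + 6))*(-24))*2 = ((7/9)*(-24))*2 = -56/3*2 = -112/3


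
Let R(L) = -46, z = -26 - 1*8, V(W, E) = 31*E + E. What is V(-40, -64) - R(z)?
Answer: -2002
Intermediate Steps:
V(W, E) = 32*E
z = -34 (z = -26 - 8 = -34)
V(-40, -64) - R(z) = 32*(-64) - 1*(-46) = -2048 + 46 = -2002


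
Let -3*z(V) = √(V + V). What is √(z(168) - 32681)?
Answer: √(-294129 - 12*√21)/3 ≈ 180.8*I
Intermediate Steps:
z(V) = -√2*√V/3 (z(V) = -√(V + V)/3 = -√2*√V/3)
√(z(168) - 32681) = √(-√2*√168/3 - 32681) = √(-√2*2*√42/3 - 32681) = √(-4*√21/3 - 32681) = √(-32681 - 4*√21/3)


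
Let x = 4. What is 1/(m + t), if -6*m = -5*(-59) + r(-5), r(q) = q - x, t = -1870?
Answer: -3/5753 ≈ -0.00052147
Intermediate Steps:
r(q) = -4 + q (r(q) = q - 1*4 = q - 4 = -4 + q)
m = -143/3 (m = -(-5*(-59) + (-4 - 5))/6 = -(295 - 9)/6 = -⅙*286 = -143/3 ≈ -47.667)
1/(m + t) = 1/(-143/3 - 1870) = 1/(-5753/3) = -3/5753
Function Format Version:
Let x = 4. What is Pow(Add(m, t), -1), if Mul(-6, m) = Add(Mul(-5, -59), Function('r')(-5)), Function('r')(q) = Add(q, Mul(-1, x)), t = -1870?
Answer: Rational(-3, 5753) ≈ -0.00052147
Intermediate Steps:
Function('r')(q) = Add(-4, q) (Function('r')(q) = Add(q, Mul(-1, 4)) = Add(q, -4) = Add(-4, q))
m = Rational(-143, 3) (m = Mul(Rational(-1, 6), Add(Mul(-5, -59), Add(-4, -5))) = Mul(Rational(-1, 6), Add(295, -9)) = Mul(Rational(-1, 6), 286) = Rational(-143, 3) ≈ -47.667)
Pow(Add(m, t), -1) = Pow(Add(Rational(-143, 3), -1870), -1) = Pow(Rational(-5753, 3), -1) = Rational(-3, 5753)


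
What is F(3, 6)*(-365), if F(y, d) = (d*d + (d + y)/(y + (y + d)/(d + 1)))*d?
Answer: -83439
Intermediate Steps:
F(y, d) = d*(d² + (d + y)/(y + (d + y)/(1 + d))) (F(y, d) = (d² + (d + y)/(y + (d + y)/(1 + d)))*d = d*(d² + (d + y)/(y + (d + y)/(1 + d))))
F(3, 6)*(-365) = (6*(6 + 3 + 6² + 6³ + 6*3 + 3*6³ + 2*3*6²)/(6 + 2*3 + 6*3))*(-365) = (6*(6 + 3 + 36 + 216 + 18 + 3*216 + 2*3*36)/(6 + 6 + 18))*(-365) = (6*(6 + 3 + 36 + 216 + 18 + 648 + 216)/30)*(-365) = (6*(1/30)*1143)*(-365) = (1143/5)*(-365) = -83439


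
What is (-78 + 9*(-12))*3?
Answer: -558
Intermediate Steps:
(-78 + 9*(-12))*3 = (-78 - 108)*3 = -186*3 = -558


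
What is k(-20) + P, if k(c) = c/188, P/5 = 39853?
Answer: 9365450/47 ≈ 1.9927e+5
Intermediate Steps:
P = 199265 (P = 5*39853 = 199265)
k(c) = c/188 (k(c) = c*(1/188) = c/188)
k(-20) + P = (1/188)*(-20) + 199265 = -5/47 + 199265 = 9365450/47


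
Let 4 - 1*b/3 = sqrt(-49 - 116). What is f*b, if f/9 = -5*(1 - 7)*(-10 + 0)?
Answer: -32400 + 8100*I*sqrt(165) ≈ -32400.0 + 1.0405e+5*I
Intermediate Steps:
b = 12 - 3*I*sqrt(165) (b = 12 - 3*sqrt(-49 - 116) = 12 - 3*I*sqrt(165) ≈ 12.0 - 38.536*I)
f = -2700 (f = 9*(-5*(1 - 7)*(-10 + 0)) = 9*(-(-30)*(-10)) = 9*(-5*60) = 9*(-300) = -2700)
f*b = -2700*(12 - 3*I*sqrt(165)) = -32400 + 8100*I*sqrt(165)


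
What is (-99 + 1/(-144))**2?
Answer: 203262049/20736 ≈ 9802.4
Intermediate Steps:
(-99 + 1/(-144))**2 = (-99 - 1/144)**2 = (-14257/144)**2 = 203262049/20736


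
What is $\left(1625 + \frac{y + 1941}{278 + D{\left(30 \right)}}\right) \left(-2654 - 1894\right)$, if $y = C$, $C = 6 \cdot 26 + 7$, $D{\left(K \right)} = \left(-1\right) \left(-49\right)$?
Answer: $- \frac{808754164}{109} \approx -7.4198 \cdot 10^{6}$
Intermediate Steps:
$D{\left(K \right)} = 49$
$C = 163$ ($C = 156 + 7 = 163$)
$y = 163$
$\left(1625 + \frac{y + 1941}{278 + D{\left(30 \right)}}\right) \left(-2654 - 1894\right) = \left(1625 + \frac{163 + 1941}{278 + 49}\right) \left(-2654 - 1894\right) = \left(1625 + \frac{2104}{327}\right) \left(-4548\right) = \frac{533479}{327} \left(-4548\right) = - \frac{808754164}{109}$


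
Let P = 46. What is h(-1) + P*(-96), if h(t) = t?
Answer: -4417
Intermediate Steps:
h(-1) + P*(-96) = -1 + 46*(-96) = -1 - 4416 = -4417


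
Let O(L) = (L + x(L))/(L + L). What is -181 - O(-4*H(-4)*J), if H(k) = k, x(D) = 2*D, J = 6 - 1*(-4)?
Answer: -365/2 ≈ -182.50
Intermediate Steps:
J = 10 (J = 6 + 4 = 10)
O(L) = 3/2 (O(L) = (L + 2*L)/(L + L) = (3*L)/((2*L)) = (3*L)*(1/(2*L)) = 3/2)
-181 - O(-4*H(-4)*J) = -181 - 1*3/2 = -181 - 3/2 = -365/2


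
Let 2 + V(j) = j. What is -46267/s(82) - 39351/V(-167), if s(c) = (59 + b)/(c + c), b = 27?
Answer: -49190461/559 ≈ -87997.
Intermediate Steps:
V(j) = -2 + j
s(c) = 43/c (s(c) = (59 + 27)/(c + c) = 86/((2*c)) = 86*(1/(2*c)) = 43/c)
-46267/s(82) - 39351/V(-167) = -46267/(43/82) - 39351/(-2 - 167) = -46267/(43*(1/82)) - 39351/(-169) = -46267/43/82 - 39351*(-1/169) = -46267*82/43 + 3027/13 = -3793894/43 + 3027/13 = -49190461/559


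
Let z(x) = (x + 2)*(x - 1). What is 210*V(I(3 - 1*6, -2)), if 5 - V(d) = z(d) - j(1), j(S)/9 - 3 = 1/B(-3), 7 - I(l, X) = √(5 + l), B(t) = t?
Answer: -5670 + 3150*√2 ≈ -1215.2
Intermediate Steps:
z(x) = (-1 + x)*(2 + x) (z(x) = (2 + x)*(-1 + x) = (-1 + x)*(2 + x))
I(l, X) = 7 - √(5 + l)
j(S) = 24 (j(S) = 27 + 9*(1/(-3)) = 27 + 9*(1*(-⅓)) = 27 + 9*(-⅓) = 27 - 3 = 24)
V(d) = 31 - d - d² (V(d) = 5 - ((-2 + d + d²) - 1*24) = 5 - ((-2 + d + d²) - 24) = 5 - (-26 + d + d²) = 5 + (26 - d - d²) = 31 - d - d²)
210*V(I(3 - 1*6, -2)) = 210*(31 - (7 - √(5 + (3 - 1*6))) - (7 - √(5 + (3 - 1*6)))²) = 210*(31 - (7 - √(5 + (3 - 6))) - (7 - √(5 + (3 - 6)))²) = 210*(31 - (7 - √(5 - 3)) - (7 - √(5 - 3))²) = 210*(31 - (7 - √2) - (7 - √2)²) = 210*(31 + (-7 + √2) - (7 - √2)²) = 210*(24 + √2 - (7 - √2)²) = 5040 - 210*(7 - √2)² + 210*√2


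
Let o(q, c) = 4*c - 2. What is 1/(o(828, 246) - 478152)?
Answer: -1/477170 ≈ -2.0957e-6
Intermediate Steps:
o(q, c) = -2 + 4*c
1/(o(828, 246) - 478152) = 1/((-2 + 4*246) - 478152) = 1/((-2 + 984) - 478152) = 1/(982 - 478152) = 1/(-477170) = -1/477170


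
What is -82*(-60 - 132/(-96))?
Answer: 19229/4 ≈ 4807.3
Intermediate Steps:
-82*(-60 - 132/(-96)) = -82*(-60 - 132*(-1/96)) = -82*(-60 + 11/8) = -82*(-469/8) = 19229/4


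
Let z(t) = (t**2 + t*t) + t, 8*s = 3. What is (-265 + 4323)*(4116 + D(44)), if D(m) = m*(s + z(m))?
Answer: 715979317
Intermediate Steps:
s = 3/8 (s = (1/8)*3 = 3/8 ≈ 0.37500)
z(t) = t + 2*t**2 (z(t) = (t**2 + t**2) + t = 2*t**2 + t = t + 2*t**2)
D(m) = m*(3/8 + m*(1 + 2*m))
(-265 + 4323)*(4116 + D(44)) = (-265 + 4323)*(4116 + (1/8)*44*(3 + 8*44*(1 + 2*44))) = 4058*(4116 + (1/8)*44*(3 + 8*44*(1 + 88))) = 4058*(4116 + (1/8)*44*(3 + 8*44*89)) = 4058*(4116 + (1/8)*44*(3 + 31328)) = 4058*(4116 + (1/8)*44*31331) = 4058*(4116 + 344641/2) = 4058*(352873/2) = 715979317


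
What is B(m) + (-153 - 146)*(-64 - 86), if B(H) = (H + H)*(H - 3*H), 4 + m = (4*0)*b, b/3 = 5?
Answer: 44786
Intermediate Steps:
b = 15 (b = 3*5 = 15)
m = -4 (m = -4 + (4*0)*15 = -4 + 0*15 = -4 + 0 = -4)
B(H) = -4*H² (B(H) = (2*H)*(-2*H) = -4*H²)
B(m) + (-153 - 146)*(-64 - 86) = -4*(-4)² + (-153 - 146)*(-64 - 86) = -4*16 - 299*(-150) = -64 + 44850 = 44786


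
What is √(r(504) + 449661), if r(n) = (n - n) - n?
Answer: √449157 ≈ 670.19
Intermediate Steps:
r(n) = -n (r(n) = 0 - n = -n)
√(r(504) + 449661) = √(-1*504 + 449661) = √(-504 + 449661) = √449157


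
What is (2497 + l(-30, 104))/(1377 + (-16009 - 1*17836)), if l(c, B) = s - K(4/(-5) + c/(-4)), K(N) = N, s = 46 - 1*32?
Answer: -25043/324680 ≈ -0.077131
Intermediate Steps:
s = 14 (s = 46 - 32 = 14)
l(c, B) = 74/5 + c/4 (l(c, B) = 14 - (4/(-5) + c/(-4)) = 14 - (4*(-⅕) + c*(-¼)) = 14 - (-⅘ - c/4) = 14 + (⅘ + c/4) = 74/5 + c/4)
(2497 + l(-30, 104))/(1377 + (-16009 - 1*17836)) = (2497 + (74/5 + (¼)*(-30)))/(1377 + (-16009 - 1*17836)) = (2497 + (74/5 - 15/2))/(1377 + (-16009 - 17836)) = (2497 + 73/10)/(1377 - 33845) = (25043/10)/(-32468) = (25043/10)*(-1/32468) = -25043/324680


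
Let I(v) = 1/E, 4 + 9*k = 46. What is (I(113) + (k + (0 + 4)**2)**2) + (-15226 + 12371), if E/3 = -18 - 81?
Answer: -721084/297 ≈ -2427.9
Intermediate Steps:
k = 14/3 (k = -4/9 + (1/9)*46 = -4/9 + 46/9 = 14/3 ≈ 4.6667)
E = -297 (E = 3*(-18 - 81) = 3*(-99) = -297)
I(v) = -1/297 (I(v) = 1/(-297) = -1/297)
(I(113) + (k + (0 + 4)**2)**2) + (-15226 + 12371) = (-1/297 + (14/3 + (0 + 4)**2)**2) + (-15226 + 12371) = (-1/297 + (14/3 + 4**2)**2) - 2855 = (-1/297 + (14/3 + 16)**2) - 2855 = (-1/297 + (62/3)**2) - 2855 = (-1/297 + 3844/9) - 2855 = 126851/297 - 2855 = -721084/297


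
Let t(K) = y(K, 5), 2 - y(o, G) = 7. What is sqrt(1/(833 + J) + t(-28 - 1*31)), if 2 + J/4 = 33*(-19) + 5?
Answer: 6*I*sqrt(384153)/1663 ≈ 2.2362*I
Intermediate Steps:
J = -2496 (J = -8 + 4*(33*(-19) + 5) = -8 + 4*(-627 + 5) = -8 + 4*(-622) = -8 - 2488 = -2496)
y(o, G) = -5 (y(o, G) = 2 - 1*7 = 2 - 7 = -5)
t(K) = -5
sqrt(1/(833 + J) + t(-28 - 1*31)) = sqrt(1/(833 - 2496) - 5) = sqrt(1/(-1663) - 5) = sqrt(-1/1663 - 5) = sqrt(-8316/1663) = 6*I*sqrt(384153)/1663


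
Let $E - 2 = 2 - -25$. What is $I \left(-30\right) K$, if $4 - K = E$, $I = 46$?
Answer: $34500$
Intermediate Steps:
$E = 29$ ($E = 2 + \left(2 - -25\right) = 2 + \left(2 + 25\right) = 2 + 27 = 29$)
$K = -25$ ($K = 4 - 29 = -25$)
$I \left(-30\right) K = 46 \left(-30\right) \left(-25\right) = \left(-1380\right) \left(-25\right) = 34500$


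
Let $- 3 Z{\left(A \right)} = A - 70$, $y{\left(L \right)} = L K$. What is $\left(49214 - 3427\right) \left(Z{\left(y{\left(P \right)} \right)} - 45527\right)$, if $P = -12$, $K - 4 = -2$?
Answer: $- \frac{6249330269}{3} \approx -2.0831 \cdot 10^{9}$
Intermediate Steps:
$K = 2$ ($K = 4 - 2 = 2$)
$y{\left(L \right)} = 2 L$ ($y{\left(L \right)} = L 2 = 2 L$)
$Z{\left(A \right)} = \frac{70}{3} - \frac{A}{3}$ ($Z{\left(A \right)} = - \frac{A - 70}{3} = - \frac{-70 + A}{3} = \frac{70}{3} - \frac{A}{3}$)
$\left(49214 - 3427\right) \left(Z{\left(y{\left(P \right)} \right)} - 45527\right) = \left(49214 - 3427\right) \left(\left(\frac{70}{3} - \frac{2 \left(-12\right)}{3}\right) - 45527\right) = 45787 \left(\left(\frac{70}{3} - -8\right) - 45527\right) = 45787 \left(\left(\frac{70}{3} + 8\right) - 45527\right) = 45787 \left(\frac{94}{3} - 45527\right) = 45787 \left(- \frac{136487}{3}\right) = - \frac{6249330269}{3}$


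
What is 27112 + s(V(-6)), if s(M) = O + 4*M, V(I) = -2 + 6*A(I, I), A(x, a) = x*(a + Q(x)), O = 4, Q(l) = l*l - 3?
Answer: 23220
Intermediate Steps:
Q(l) = -3 + l**2 (Q(l) = l**2 - 3 = -3 + l**2)
A(x, a) = x*(-3 + a + x**2) (A(x, a) = x*(a + (-3 + x**2)) = x*(-3 + a + x**2))
V(I) = -2 + 6*I*(-3 + I + I**2) (V(I) = -2 + 6*(I*(-3 + I + I**2)) = -2 + 6*I*(-3 + I + I**2))
s(M) = 4 + 4*M
27112 + s(V(-6)) = 27112 + (4 + 4*(-2 + 6*(-6)*(-3 - 6 + (-6)**2))) = 27112 + (4 + 4*(-2 + 6*(-6)*(-3 - 6 + 36))) = 27112 + (4 + 4*(-2 + 6*(-6)*27)) = 27112 + (4 + 4*(-2 - 972)) = 27112 + (4 + 4*(-974)) = 27112 + (4 - 3896) = 27112 - 3892 = 23220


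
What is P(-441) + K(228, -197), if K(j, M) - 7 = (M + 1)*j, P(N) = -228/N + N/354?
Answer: -775049267/17346 ≈ -44682.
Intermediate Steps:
P(N) = -228/N + N/354 (P(N) = -228/N + N*(1/354) = -228/N + N/354)
K(j, M) = 7 + j*(1 + M) (K(j, M) = 7 + (M + 1)*j = 7 + (1 + M)*j = 7 + j*(1 + M))
P(-441) + K(228, -197) = (-228/(-441) + (1/354)*(-441)) + (7 + 228 - 197*228) = (-228*(-1/441) - 147/118) + (7 + 228 - 44916) = (76/147 - 147/118) - 44681 = -12641/17346 - 44681 = -775049267/17346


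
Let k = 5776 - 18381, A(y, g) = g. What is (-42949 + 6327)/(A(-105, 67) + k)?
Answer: 18311/6269 ≈ 2.9209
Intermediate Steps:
k = -12605
(-42949 + 6327)/(A(-105, 67) + k) = (-42949 + 6327)/(67 - 12605) = -36622/(-12538) = -36622*(-1/12538) = 18311/6269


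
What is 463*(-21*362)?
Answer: -3519726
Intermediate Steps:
463*(-21*362) = 463*(-7602) = -3519726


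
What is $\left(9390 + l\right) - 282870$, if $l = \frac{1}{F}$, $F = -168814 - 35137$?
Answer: $- \frac{55776519481}{203951} \approx -2.7348 \cdot 10^{5}$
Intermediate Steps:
$F = -203951$ ($F = -168814 - 35137 = -203951$)
$l = - \frac{1}{203951}$ ($l = \frac{1}{-203951} = - \frac{1}{203951} \approx -4.9031 \cdot 10^{-6}$)
$\left(9390 + l\right) - 282870 = \left(9390 - \frac{1}{203951}\right) - 282870 = \frac{1915099889}{203951} - 282870 = - \frac{55776519481}{203951}$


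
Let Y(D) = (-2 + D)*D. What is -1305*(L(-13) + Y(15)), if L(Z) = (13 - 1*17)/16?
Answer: -1016595/4 ≈ -2.5415e+5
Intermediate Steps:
L(Z) = -1/4 (L(Z) = (13 - 17)*(1/16) = -4*1/16 = -1/4)
Y(D) = D*(-2 + D)
-1305*(L(-13) + Y(15)) = -1305*(-1/4 + 15*(-2 + 15)) = -1305*(-1/4 + 15*13) = -1305*(-1/4 + 195) = -1305*779/4 = -1016595/4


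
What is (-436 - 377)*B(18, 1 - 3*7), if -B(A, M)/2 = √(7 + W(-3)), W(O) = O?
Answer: 3252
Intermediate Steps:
B(A, M) = -4 (B(A, M) = -2*√(7 - 3) = -2*√4 = -2*2 = -4)
(-436 - 377)*B(18, 1 - 3*7) = (-436 - 377)*(-4) = -813*(-4) = 3252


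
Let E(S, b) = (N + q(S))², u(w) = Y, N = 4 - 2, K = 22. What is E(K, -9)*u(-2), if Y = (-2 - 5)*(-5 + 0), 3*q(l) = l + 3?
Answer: 33635/9 ≈ 3737.2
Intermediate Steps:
N = 2
q(l) = 1 + l/3 (q(l) = (l + 3)/3 = (3 + l)/3 = 1 + l/3)
Y = 35 (Y = -7*(-5) = 35)
u(w) = 35
E(S, b) = (3 + S/3)² (E(S, b) = (2 + (1 + S/3))² = (3 + S/3)²)
E(K, -9)*u(-2) = ((9 + 22)²/9)*35 = ((⅑)*31²)*35 = ((⅑)*961)*35 = (961/9)*35 = 33635/9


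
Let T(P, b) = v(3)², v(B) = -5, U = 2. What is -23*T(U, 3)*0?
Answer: 0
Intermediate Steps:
T(P, b) = 25 (T(P, b) = (-5)² = 25)
-23*T(U, 3)*0 = -23*25*0 = -575*0 = 0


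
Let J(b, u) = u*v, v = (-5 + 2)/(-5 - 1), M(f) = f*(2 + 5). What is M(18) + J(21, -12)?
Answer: 120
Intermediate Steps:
M(f) = 7*f (M(f) = f*7 = 7*f)
v = ½ (v = -3/(-6) = -3*(-⅙) = ½ ≈ 0.50000)
J(b, u) = u/2 (J(b, u) = u*(½) = u/2)
M(18) + J(21, -12) = 7*18 + (½)*(-12) = 126 - 6 = 120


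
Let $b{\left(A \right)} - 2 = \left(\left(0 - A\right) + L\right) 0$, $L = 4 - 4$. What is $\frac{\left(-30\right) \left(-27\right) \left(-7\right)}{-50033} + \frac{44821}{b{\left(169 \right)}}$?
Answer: $\frac{2242540433}{100066} \approx 22411.0$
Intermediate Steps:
$L = 0$
$b{\left(A \right)} = 2$ ($b{\left(A \right)} = 2 + \left(\left(0 - A\right) + 0\right) 0 = 2 + \left(- A + 0\right) 0 = 2 + - A 0 = 2 + 0 = 2$)
$\frac{\left(-30\right) \left(-27\right) \left(-7\right)}{-50033} + \frac{44821}{b{\left(169 \right)}} = \frac{\left(-30\right) \left(-27\right) \left(-7\right)}{-50033} + \frac{44821}{2} = 810 \left(-7\right) \left(- \frac{1}{50033}\right) + 44821 \cdot \frac{1}{2} = \left(-5670\right) \left(- \frac{1}{50033}\right) + \frac{44821}{2} = \frac{5670}{50033} + \frac{44821}{2} = \frac{2242540433}{100066}$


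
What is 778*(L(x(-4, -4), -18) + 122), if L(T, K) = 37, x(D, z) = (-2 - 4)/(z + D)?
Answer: 123702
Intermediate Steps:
x(D, z) = -6/(D + z)
778*(L(x(-4, -4), -18) + 122) = 778*(37 + 122) = 778*159 = 123702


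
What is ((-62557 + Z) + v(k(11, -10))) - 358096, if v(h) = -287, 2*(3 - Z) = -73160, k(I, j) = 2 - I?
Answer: -384357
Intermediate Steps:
Z = 36583 (Z = 3 - 1/2*(-73160) = 3 + 36580 = 36583)
((-62557 + Z) + v(k(11, -10))) - 358096 = ((-62557 + 36583) - 287) - 358096 = (-25974 - 287) - 358096 = -26261 - 358096 = -384357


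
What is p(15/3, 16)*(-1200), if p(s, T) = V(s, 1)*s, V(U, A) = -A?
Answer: 6000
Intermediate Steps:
p(s, T) = -s (p(s, T) = (-1*1)*s = -s)
p(15/3, 16)*(-1200) = -15/3*(-1200) = -1*5*(-1200) = -5*(-1200) = 6000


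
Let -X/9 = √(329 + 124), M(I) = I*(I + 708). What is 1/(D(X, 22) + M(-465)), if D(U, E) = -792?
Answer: -1/113787 ≈ -8.7884e-6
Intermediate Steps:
M(I) = I*(708 + I)
X = -9*√453 (X = -9*√(329 + 124) = -9*√453 ≈ -191.55)
1/(D(X, 22) + M(-465)) = 1/(-792 - 465*(708 - 465)) = 1/(-792 - 465*243) = 1/(-792 - 112995) = 1/(-113787) = -1/113787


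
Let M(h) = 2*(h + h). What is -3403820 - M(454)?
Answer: -3405636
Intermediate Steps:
M(h) = 4*h (M(h) = 2*(2*h) = 4*h)
-3403820 - M(454) = -3403820 - 4*454 = -3403820 - 1*1816 = -3403820 - 1816 = -3405636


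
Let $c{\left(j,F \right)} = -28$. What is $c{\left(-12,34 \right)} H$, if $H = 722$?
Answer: $-20216$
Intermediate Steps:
$c{\left(-12,34 \right)} H = \left(-28\right) 722 = -20216$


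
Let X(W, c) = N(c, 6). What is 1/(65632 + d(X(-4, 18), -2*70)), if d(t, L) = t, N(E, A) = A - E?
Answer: 1/65620 ≈ 1.5239e-5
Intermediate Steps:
X(W, c) = 6 - c
1/(65632 + d(X(-4, 18), -2*70)) = 1/(65632 + (6 - 1*18)) = 1/(65632 + (6 - 18)) = 1/(65632 - 12) = 1/65620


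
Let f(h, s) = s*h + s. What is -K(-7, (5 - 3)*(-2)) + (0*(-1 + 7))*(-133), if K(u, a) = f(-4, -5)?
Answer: -15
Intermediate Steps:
f(h, s) = s + h*s (f(h, s) = h*s + s = s + h*s)
K(u, a) = 15 (K(u, a) = -5*(1 - 4) = -5*(-3) = 15)
-K(-7, (5 - 3)*(-2)) + (0*(-1 + 7))*(-133) = -1*15 + (0*(-1 + 7))*(-133) = -15 + (0*6)*(-133) = -15 + 0*(-133) = -15 + 0 = -15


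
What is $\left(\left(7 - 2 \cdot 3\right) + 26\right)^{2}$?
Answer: $729$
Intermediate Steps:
$\left(\left(7 - 2 \cdot 3\right) + 26\right)^{2} = \left(\left(7 - 6\right) + 26\right)^{2} = \left(1 + 26\right)^{2} = 27^{2} = 729$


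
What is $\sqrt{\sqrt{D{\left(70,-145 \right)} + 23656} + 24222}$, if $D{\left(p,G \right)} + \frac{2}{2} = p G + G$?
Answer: $\sqrt{24222 + 4 \sqrt{835}} \approx 156.01$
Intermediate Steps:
$D{\left(p,G \right)} = -1 + G + G p$ ($D{\left(p,G \right)} = -1 + \left(p G + G\right) = -1 + \left(G p + G\right) = -1 + \left(G + G p\right) = -1 + G + G p$)
$\sqrt{\sqrt{D{\left(70,-145 \right)} + 23656} + 24222} = \sqrt{\sqrt{\left(-1 - 145 - 10150\right) + 23656} + 24222} = \sqrt{\sqrt{-10296 + 23656} + 24222} = \sqrt{\sqrt{13360} + 24222} = \sqrt{4 \sqrt{835} + 24222} = \sqrt{24222 + 4 \sqrt{835}}$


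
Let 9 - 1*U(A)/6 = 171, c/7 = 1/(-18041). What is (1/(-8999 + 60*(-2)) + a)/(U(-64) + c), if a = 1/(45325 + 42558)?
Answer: 1420981324/14053326432156143 ≈ 1.0111e-7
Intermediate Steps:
c = -7/18041 (c = 7/(-18041) = 7*(-1/18041) = -7/18041 ≈ -0.00038801)
a = 1/87883 ≈ 1.1379e-5
U(A) = -972 (U(A) = 54 - 6*171 = 54 - 1026 = -972)
(1/(-8999 + 60*(-2)) + a)/(U(-64) + c) = (1/(-8999 + 60*(-2)) + 1/87883)/(-972 - 7/18041) = (1/(-8999 - 120) + 1/87883)/(-17535859/18041) = (1/(-9119) + 1/87883)*(-18041/17535859) = (-1/9119 + 1/87883)*(-18041/17535859) = -78764/801405077*(-18041/17535859) = 1420981324/14053326432156143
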